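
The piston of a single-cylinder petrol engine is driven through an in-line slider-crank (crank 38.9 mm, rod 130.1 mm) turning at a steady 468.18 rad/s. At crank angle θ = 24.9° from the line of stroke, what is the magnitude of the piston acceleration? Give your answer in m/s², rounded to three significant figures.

9430

ω = 468.2 rad/s
x(θ) = r cosθ + √(L² − r² sin²θ); with ω constant, a = ω²·d²x/dθ².
d²x/dθ² = −r cosθ − r²(cos2θ)/√u − r⁴ sin²2θ/(4u^{3/2}),  u = L² − r² sin²θ = 0.0166578 m².
Substituting r = 0.0389 m, L = 0.1301 m, θ = 24.9°: d²x/dθ² = -0.043007 m.
a = ω²·d²x/dθ² = (468.2)²·(-0.043007) = -9426.8 m/s²;  |a| = 9426.8 m/s².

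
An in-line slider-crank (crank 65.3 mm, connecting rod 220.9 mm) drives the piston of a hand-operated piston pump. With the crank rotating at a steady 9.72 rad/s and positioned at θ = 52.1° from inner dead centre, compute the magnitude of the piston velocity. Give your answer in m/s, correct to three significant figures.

ω = 9.72 rad/s
For an in-line slider-crank, x = r cosθ + √(L² − r² sin²θ), so v = −rω sinθ·[1 + r cosθ/√(L² − r² sin²θ)].
With r = 0.0653 m, L = 0.2209 m, θ = 52.1°: √(L² − r² sin²θ) = 0.21481 m.
v = −0.0653·9.72·0.78908·[1 + 0.0653·0.61429/0.21481] = -0.59437 m/s.
|v| = 0.59437 m/s.

0.594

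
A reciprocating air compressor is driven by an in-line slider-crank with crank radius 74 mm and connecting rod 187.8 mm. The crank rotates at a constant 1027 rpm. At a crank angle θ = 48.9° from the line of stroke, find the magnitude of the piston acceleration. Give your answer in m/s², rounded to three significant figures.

529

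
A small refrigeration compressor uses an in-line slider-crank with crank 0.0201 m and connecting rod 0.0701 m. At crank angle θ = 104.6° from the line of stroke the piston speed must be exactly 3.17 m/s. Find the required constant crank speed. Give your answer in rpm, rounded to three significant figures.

1680

For an in-line slider-crank, |v_piston| = rω|sinθ|·[1 + r cosθ/√(L² − r² sin²θ)].
With r = 0.0201 m, L = 0.0701 m, θ = 104.6°: the bracketed kinematic factor |dx/dθ| = 0.017988 m.
ω = v/|dx/dθ| = 3.17/0.017988 = 176.23 rad/s.
N = 60ω/(2π) = 1682.9 rpm.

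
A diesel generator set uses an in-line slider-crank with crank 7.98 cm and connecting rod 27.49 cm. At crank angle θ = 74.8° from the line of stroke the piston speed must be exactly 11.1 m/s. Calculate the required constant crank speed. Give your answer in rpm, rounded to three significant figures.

1280

For an in-line slider-crank, |v_piston| = rω|sinθ|·[1 + r cosθ/√(L² − r² sin²θ)].
With r = 0.0798 m, L = 0.2749 m, θ = 74.8°: the bracketed kinematic factor |dx/dθ| = 0.083114 m.
ω = v/|dx/dθ| = 11.1/0.083114 = 133.55 rad/s.
N = 60ω/(2π) = 1275.3 rpm.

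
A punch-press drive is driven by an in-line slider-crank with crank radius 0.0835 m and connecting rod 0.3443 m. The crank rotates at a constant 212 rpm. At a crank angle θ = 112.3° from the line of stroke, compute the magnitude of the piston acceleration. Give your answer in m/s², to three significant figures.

ω = 2π·212/60 = 22.2 rad/s
x(θ) = r cosθ + √(L² − r² sin²θ); with ω constant, a = ω²·d²x/dθ².
d²x/dθ² = −r cosθ − r²(cos2θ)/√u − r⁴ sin²2θ/(4u^{3/2}),  u = L² − r² sin²θ = 0.112574 m².
Substituting r = 0.0835 m, L = 0.3443 m, θ = 112.3°: d²x/dθ² = +0.046322 m.
a = ω²·d²x/dθ² = (22.2)²·(+0.046322) = +22.831 m/s²;  |a| = 22.831 m/s².

22.8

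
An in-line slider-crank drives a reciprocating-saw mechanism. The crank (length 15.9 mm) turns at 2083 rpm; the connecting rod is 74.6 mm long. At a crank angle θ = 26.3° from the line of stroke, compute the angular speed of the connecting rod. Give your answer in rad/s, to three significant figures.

ω = 218.1 rad/s (converted from 2083 rpm).
The rod makes angle φ with the slider axis where L sinφ = r sinθ; differentiating, L cosφ·φ̇ = r ω cosθ.
L cosφ = √(L² − r² sin²θ) = 0.074267 m.
|ω_rod| = r ω |cosθ| / √(L² − r² sin²θ) = 0.0159·218.1·0.89649/0.074267 = 41.866 rad/s.

41.9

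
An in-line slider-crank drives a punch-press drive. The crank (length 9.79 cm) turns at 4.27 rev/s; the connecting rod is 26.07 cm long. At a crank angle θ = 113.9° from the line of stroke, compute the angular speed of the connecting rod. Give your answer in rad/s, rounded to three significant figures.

4.35

ω = 26.83 rad/s (converted from 4.27 rev/s).
The rod makes angle φ with the slider axis where L sinφ = r sinθ; differentiating, L cosφ·φ̇ = r ω cosθ.
L cosφ = √(L² − r² sin²θ) = 0.24485 m.
|ω_rod| = r ω |cosθ| / √(L² − r² sin²θ) = 0.0979·26.83·0.40514/0.24485 = 4.346 rad/s.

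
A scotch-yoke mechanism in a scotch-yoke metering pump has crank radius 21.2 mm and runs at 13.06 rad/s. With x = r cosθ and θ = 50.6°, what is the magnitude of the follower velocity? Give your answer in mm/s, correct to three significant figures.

214

ω = 13.06 rad/s
x = r cosθ ⇒ ẋ = −rω sinθ.
|v| = rω|sinθ| = 0.0212·13.06·|sin 50.6°| = 0.21395 m/s = 213.95 mm/s.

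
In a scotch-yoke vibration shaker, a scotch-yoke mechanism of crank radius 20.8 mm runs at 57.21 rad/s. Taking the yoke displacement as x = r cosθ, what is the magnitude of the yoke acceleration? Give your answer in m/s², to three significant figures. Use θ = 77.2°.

15.1

ω = 57.21 rad/s
x = r cosθ ⇒ ẍ = −rω² cosθ (ω constant).
|a| = rω²|cosθ| = 0.0208·(57.21)²·|cos 77.2°| = 15.083 m/s².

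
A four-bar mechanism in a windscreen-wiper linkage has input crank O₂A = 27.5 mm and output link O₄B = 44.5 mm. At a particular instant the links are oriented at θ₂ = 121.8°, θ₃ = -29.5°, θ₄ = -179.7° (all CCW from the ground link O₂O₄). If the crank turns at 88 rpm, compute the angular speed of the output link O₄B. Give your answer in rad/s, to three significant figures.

ω₂ = 9.215 rad/s (from 88 rpm).
Differentiating the loop-closure r₂e^{iθ₂}+r₃e^{iθ₃}=r₁+r₄e^{iθ₄} gives r₂ω₂e^{iθ₂}+r₃ω₃e^{iθ₃}=r₄ω₄e^{iθ₄}.
Eliminating the other unknown: ω₄ = r₂ω₂ sin(θ₂−θ₃) / [r₄ sin(θ₄−θ₃)].
Numerator sine = +0.48022; denominator sine = -0.49697.
Result = 0.0275·9.215·(+0.48022) / (0.0445·(-0.49697)) = -5.5029 rad/s; magnitude 5.5029 rad/s.

5.50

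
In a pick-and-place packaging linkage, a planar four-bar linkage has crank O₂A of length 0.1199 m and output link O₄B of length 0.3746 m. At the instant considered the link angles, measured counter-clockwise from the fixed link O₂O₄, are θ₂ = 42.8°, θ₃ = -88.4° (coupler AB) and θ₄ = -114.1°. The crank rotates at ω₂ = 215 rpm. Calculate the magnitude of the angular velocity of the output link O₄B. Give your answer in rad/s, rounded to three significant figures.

ω₂ = 22.51 rad/s (from 215 rpm).
Differentiating the loop-closure r₂e^{iθ₂}+r₃e^{iθ₃}=r₁+r₄e^{iθ₄} gives r₂ω₂e^{iθ₂}+r₃ω₃e^{iθ₃}=r₄ω₄e^{iθ₄}.
Eliminating the other unknown: ω₄ = r₂ω₂ sin(θ₂−θ₃) / [r₄ sin(θ₄−θ₃)].
Numerator sine = +0.75241; denominator sine = -0.43366.
Result = 0.1199·22.51·(+0.75241) / (0.3746·(-0.43366)) = -12.503 rad/s; magnitude 12.503 rad/s.

12.5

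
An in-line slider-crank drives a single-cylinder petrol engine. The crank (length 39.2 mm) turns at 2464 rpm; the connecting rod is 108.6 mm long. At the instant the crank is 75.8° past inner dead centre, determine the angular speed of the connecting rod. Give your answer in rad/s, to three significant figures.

24.4

ω = 258 rad/s (converted from 2464 rpm).
The rod makes angle φ with the slider axis where L sinφ = r sinθ; differentiating, L cosφ·φ̇ = r ω cosθ.
L cosφ = √(L² − r² sin²θ) = 0.10173 m.
|ω_rod| = r ω |cosθ| / √(L² − r² sin²θ) = 0.0392·258·0.24531/0.10173 = 24.389 rad/s.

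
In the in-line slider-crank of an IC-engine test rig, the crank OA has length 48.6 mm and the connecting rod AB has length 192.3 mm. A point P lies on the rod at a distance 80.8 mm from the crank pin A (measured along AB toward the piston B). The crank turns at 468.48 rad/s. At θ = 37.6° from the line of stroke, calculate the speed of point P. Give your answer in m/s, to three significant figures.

18.3

ω = 468.5 rad/s.  Crank-pin speed |V_A| = rω = 22.768 m/s, perpendicular to OA.
Rod angle: sinφ = −(r/L) sinθ ⇒ φ = -8.871°; ω_rod = −rω cosθ/√(L²−r²sin²θ) = -94.942 rad/s.
V_P = V_A + ω_rod × AP, with AP = 0.0808 m along the rod.
Components: V_Px = −rω sinθ − a·ω_rod·sinφ = -15.075 m/s;  V_Py = rω cosθ + a·ω_rod·cosφ = +10.459 m/s.
|V_P| = √(V_Px² + V_Py²) = 18.348 m/s.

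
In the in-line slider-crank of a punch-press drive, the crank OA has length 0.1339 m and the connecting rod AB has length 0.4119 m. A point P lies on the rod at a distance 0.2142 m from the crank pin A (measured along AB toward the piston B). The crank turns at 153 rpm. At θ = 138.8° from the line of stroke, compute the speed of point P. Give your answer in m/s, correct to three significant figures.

1.45

ω = 16.02 rad/s.  Crank-pin speed |V_A| = rω = 2.1454 m/s, perpendicular to OA.
Rod angle: sinφ = −(r/L) sinθ ⇒ φ = -12.364°; ω_rod = −rω cosθ/√(L²−r²sin²θ) = +4.012 rad/s.
V_P = V_A + ω_rod × AP, with AP = 0.2142 m along the rod.
Components: V_Px = −rω sinθ − a·ω_rod·sinφ = -1.2291 m/s;  V_Py = rω cosθ + a·ω_rod·cosφ = -0.77477 m/s.
|V_P| = √(V_Px² + V_Py²) = 1.4529 m/s.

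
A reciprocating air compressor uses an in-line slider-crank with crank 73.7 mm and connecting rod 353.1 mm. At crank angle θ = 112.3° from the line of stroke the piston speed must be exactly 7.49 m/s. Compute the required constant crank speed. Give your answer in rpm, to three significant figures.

For an in-line slider-crank, |v_piston| = rω|sinθ|·[1 + r cosθ/√(L² − r² sin²θ)].
With r = 0.0737 m, L = 0.3531 m, θ = 112.3°: the bracketed kinematic factor |dx/dθ| = 0.062684 m.
ω = v/|dx/dθ| = 7.49/0.062684 = 119.49 rad/s.
N = 60ω/(2π) = 1141 rpm.

1140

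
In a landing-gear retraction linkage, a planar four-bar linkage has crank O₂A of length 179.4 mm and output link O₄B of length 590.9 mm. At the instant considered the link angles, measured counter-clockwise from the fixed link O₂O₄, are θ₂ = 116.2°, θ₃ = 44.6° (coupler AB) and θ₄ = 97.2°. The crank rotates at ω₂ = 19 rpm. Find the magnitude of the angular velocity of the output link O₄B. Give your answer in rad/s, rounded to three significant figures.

0.722

ω₂ = 1.99 rad/s (from 19 rpm).
Differentiating the loop-closure r₂e^{iθ₂}+r₃e^{iθ₃}=r₁+r₄e^{iθ₄} gives r₂ω₂e^{iθ₂}+r₃ω₃e^{iθ₃}=r₄ω₄e^{iθ₄}.
Eliminating the other unknown: ω₄ = r₂ω₂ sin(θ₂−θ₃) / [r₄ sin(θ₄−θ₃)].
Numerator sine = +0.94888; denominator sine = +0.79441.
Result = 0.1794·1.99·(+0.94888) / (0.5909·(+0.79441)) = +0.72153 rad/s; magnitude 0.72153 rad/s.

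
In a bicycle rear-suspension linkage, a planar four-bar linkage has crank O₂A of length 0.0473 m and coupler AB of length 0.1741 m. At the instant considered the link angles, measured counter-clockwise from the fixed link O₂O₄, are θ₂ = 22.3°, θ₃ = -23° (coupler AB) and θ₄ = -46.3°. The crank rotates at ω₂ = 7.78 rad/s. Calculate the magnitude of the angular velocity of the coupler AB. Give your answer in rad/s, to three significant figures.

4.98

ω₂ = 7.78 rad/s
Differentiating the loop-closure r₂e^{iθ₂}+r₃e^{iθ₃}=r₁+r₄e^{iθ₄} gives r₂ω₂e^{iθ₂}+r₃ω₃e^{iθ₃}=r₄ω₄e^{iθ₄}.
Eliminating the other unknown: ω₃ = r₂ω₂ sin(θ₄−θ₂) / [r₃ sin(θ₃−θ₄)].
Numerator sine = -0.93106; denominator sine = +0.39555.
Result = 0.0473·7.78·(-0.93106) / (0.1741·(+0.39555)) = -4.9753 rad/s; magnitude 4.9753 rad/s.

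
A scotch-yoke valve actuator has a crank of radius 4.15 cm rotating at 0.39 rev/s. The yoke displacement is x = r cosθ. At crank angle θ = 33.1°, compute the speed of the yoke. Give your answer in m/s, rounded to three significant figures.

ω = 2.45 rad/s (from 0.39 rev/s).
x = r cosθ ⇒ ẋ = −rω sinθ.
|v| = rω|sinθ| = 0.0415·2.45·|sin 33.1°| = 0.055535 m/s.

0.0555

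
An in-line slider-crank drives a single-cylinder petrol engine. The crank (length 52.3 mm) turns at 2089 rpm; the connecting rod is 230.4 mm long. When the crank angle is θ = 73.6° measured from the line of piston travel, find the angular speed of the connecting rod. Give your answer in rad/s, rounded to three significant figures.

14.4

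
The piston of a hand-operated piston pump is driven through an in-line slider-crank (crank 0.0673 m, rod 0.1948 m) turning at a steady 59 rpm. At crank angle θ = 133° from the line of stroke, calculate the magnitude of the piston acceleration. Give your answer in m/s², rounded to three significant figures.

1.79

ω = 2π·59/60 = 6.178 rad/s
x(θ) = r cosθ + √(L² − r² sin²θ); with ω constant, a = ω²·d²x/dθ².
d²x/dθ² = −r cosθ − r²(cos2θ)/√u − r⁴ sin²2θ/(4u^{3/2}),  u = L² − r² sin²θ = 0.0355244 m².
Substituting r = 0.0673 m, L = 0.1948 m, θ = 133°: d²x/dθ² = +0.046813 m.
a = ω²·d²x/dθ² = (6.178)²·(+0.046813) = +1.787 m/s²;  |a| = 1.787 m/s².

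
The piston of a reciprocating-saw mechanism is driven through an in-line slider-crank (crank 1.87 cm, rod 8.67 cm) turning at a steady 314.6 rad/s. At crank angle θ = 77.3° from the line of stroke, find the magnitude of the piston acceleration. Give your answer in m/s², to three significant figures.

ω = 314.6 rad/s
x(θ) = r cosθ + √(L² − r² sin²θ); with ω constant, a = ω²·d²x/dθ².
d²x/dθ² = −r cosθ − r²(cos2θ)/√u − r⁴ sin²2θ/(4u^{3/2}),  u = L² − r² sin²θ = 0.0071841 m².
Substituting r = 0.0187 m, L = 0.0867 m, θ = 77.3°: d²x/dθ² = -0.00039348 m.
a = ω²·d²x/dθ² = (314.6)²·(-0.00039348) = -38.944 m/s²;  |a| = 38.944 m/s².

38.9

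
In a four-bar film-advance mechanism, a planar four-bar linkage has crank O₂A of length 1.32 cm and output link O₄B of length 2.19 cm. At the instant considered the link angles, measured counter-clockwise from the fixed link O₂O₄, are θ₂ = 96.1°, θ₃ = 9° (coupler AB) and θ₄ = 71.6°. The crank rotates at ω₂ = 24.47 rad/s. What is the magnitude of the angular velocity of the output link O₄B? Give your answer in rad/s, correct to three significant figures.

ω₂ = 24.47 rad/s
Differentiating the loop-closure r₂e^{iθ₂}+r₃e^{iθ₃}=r₁+r₄e^{iθ₄} gives r₂ω₂e^{iθ₂}+r₃ω₃e^{iθ₃}=r₄ω₄e^{iθ₄}.
Eliminating the other unknown: ω₄ = r₂ω₂ sin(θ₂−θ₃) / [r₄ sin(θ₄−θ₃)].
Numerator sine = +0.99872; denominator sine = +0.88782.
Result = 0.0132·24.47·(+0.99872) / (0.0219·(+0.88782)) = +16.591 rad/s; magnitude 16.591 rad/s.

16.6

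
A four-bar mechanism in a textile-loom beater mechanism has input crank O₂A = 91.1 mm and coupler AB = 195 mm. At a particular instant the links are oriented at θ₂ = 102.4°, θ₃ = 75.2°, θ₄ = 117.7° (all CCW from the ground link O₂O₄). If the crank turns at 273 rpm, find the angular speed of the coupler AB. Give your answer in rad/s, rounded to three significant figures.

ω₂ = 28.59 rad/s (from 273 rpm).
Differentiating the loop-closure r₂e^{iθ₂}+r₃e^{iθ₃}=r₁+r₄e^{iθ₄} gives r₂ω₂e^{iθ₂}+r₃ω₃e^{iθ₃}=r₄ω₄e^{iθ₄}.
Eliminating the other unknown: ω₃ = r₂ω₂ sin(θ₄−θ₂) / [r₃ sin(θ₃−θ₄)].
Numerator sine = +0.26387; denominator sine = -0.67559.
Result = 0.0911·28.59·(+0.26387) / (0.195·(-0.67559)) = -5.2166 rad/s; magnitude 5.2166 rad/s.

5.22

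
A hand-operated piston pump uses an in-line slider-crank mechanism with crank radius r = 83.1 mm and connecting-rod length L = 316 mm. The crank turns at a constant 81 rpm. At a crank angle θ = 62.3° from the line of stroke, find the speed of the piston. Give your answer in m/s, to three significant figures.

0.703

ω = 2π·81/60 = 8.482 rad/s
For an in-line slider-crank, x = r cosθ + √(L² − r² sin²θ), so v = −rω sinθ·[1 + r cosθ/√(L² − r² sin²θ)].
With r = 0.0831 m, L = 0.316 m, θ = 62.3°: √(L² − r² sin²θ) = 0.30732 m.
v = −0.0831·8.482·0.88539·[1 + 0.0831·0.46484/0.30732] = -0.70254 m/s.
|v| = 0.70254 m/s.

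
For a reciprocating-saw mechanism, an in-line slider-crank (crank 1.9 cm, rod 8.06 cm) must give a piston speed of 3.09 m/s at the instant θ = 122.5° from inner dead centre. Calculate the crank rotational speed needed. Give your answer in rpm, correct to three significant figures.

2110

For an in-line slider-crank, |v_piston| = rω|sinθ|·[1 + r cosθ/√(L² − r² sin²θ)].
With r = 0.019 m, L = 0.0806 m, θ = 122.5°: the bracketed kinematic factor |dx/dθ| = 0.013953 m.
ω = v/|dx/dθ| = 3.09/0.013953 = 221.45 rad/s.
N = 60ω/(2π) = 2114.7 rpm.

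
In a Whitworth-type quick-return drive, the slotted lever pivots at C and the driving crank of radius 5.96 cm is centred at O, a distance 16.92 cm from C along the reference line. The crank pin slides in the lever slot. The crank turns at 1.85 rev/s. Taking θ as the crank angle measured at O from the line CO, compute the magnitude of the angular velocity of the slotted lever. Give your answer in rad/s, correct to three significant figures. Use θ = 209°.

ω = 11.62 rad/s (from 1.85 rev/s).
Crank pin A relative to C: A = (d + r cosθ, r sinθ); lever angle φ = atan2(r sinθ, d + r cosθ).
Differentiating tanφ: φ̇ = rω(d cosθ + r)/(d² + r² + 2dr cosθ).
d² + r² + 2dr cosθ = |CA|² = 0.0145409 m²;  d cosθ + r = -0.088386 m.
|ω_lever| = |0.0596·11.62·-0.088386| / 0.0145409 = 4.211 rad/s.

4.21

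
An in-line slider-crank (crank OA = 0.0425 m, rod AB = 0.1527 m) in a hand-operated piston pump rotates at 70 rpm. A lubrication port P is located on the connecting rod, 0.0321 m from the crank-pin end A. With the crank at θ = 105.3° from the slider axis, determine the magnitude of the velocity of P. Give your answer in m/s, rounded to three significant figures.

ω = 7.33 rad/s.  Crank-pin speed |V_A| = rω = 0.31154 m/s, perpendicular to OA.
Rod angle: sinφ = −(r/L) sinθ ⇒ φ = -15.573°; ω_rod = −rω cosθ/√(L²−r²sin²θ) = +0.55887 rad/s.
V_P = V_A + ω_rod × AP, with AP = 0.0321 m along the rod.
Components: V_Px = −rω sinθ − a·ω_rod·sinφ = -0.29568 m/s;  V_Py = rω cosθ + a·ω_rod·cosφ = -0.064926 m/s.
|V_P| = √(V_Px² + V_Py²) = 0.30273 m/s.

0.303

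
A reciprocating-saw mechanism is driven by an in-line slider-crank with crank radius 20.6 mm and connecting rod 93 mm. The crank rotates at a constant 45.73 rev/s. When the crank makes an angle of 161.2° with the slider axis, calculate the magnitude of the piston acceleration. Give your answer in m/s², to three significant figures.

1310

ω = 2π·45.7 = 287.3 rad/s
x(θ) = r cosθ + √(L² − r² sin²θ); with ω constant, a = ω²·d²x/dθ².
d²x/dθ² = −r cosθ − r²(cos2θ)/√u − r⁴ sin²2θ/(4u^{3/2}),  u = L² − r² sin²θ = 0.00860493 m².
Substituting r = 0.0206 m, L = 0.093 m, θ = 161.2°: d²x/dθ² = +0.015856 m.
a = ω²·d²x/dθ² = (287.3)²·(+0.015856) = +1309 m/s²;  |a| = 1309 m/s².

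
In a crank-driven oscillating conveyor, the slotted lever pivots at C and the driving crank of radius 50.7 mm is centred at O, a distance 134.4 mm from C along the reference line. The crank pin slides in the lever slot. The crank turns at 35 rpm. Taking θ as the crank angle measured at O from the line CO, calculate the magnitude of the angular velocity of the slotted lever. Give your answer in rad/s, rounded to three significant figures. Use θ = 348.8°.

ω = 3.665 rad/s (from 35 rpm).
Crank pin A relative to C: A = (d + r cosθ, r sinθ); lever angle φ = atan2(r sinθ, d + r cosθ).
Differentiating tanφ: φ̇ = rω(d cosθ + r)/(d² + r² + 2dr cosθ).
d² + r² + 2dr cosθ = |CA|² = 0.0340025 m²;  d cosθ + r = +0.18254 m.
|ω_lever| = |0.0507·3.665·+0.18254| / 0.0340025 = 0.99759 rad/s.

0.998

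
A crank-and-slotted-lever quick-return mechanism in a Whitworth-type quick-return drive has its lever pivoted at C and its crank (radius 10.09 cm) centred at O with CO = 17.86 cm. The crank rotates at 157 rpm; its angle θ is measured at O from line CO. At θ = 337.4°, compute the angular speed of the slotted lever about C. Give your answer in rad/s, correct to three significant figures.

ω = 16.44 rad/s (from 157 rpm).
Crank pin A relative to C: A = (d + r cosθ, r sinθ); lever angle φ = atan2(r sinθ, d + r cosθ).
Differentiating tanφ: φ̇ = rω(d cosθ + r)/(d² + r² + 2dr cosθ).
d² + r² + 2dr cosθ = |CA|² = 0.0753526 m²;  d cosθ + r = +0.26579 m.
|ω_lever| = |0.1009·16.44·+0.26579| / 0.0753526 = 5.8513 rad/s.

5.85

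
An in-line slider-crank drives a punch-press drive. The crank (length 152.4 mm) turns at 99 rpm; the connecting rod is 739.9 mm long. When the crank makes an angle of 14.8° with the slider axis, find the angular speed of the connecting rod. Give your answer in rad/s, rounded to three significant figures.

ω = 10.37 rad/s (converted from 99 rpm).
The rod makes angle φ with the slider axis where L sinφ = r sinθ; differentiating, L cosφ·φ̇ = r ω cosθ.
L cosφ = √(L² − r² sin²θ) = 0.73888 m.
|ω_rod| = r ω |cosθ| / √(L² − r² sin²θ) = 0.1524·10.37·0.96682/0.73888 = 2.0674 rad/s.

2.07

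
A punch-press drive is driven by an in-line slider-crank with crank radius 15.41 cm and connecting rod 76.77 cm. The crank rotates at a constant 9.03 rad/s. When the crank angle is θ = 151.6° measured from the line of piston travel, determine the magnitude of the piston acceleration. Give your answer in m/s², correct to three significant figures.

ω = 9.03 rad/s
x(θ) = r cosθ + √(L² − r² sin²θ); with ω constant, a = ω²·d²x/dθ².
d²x/dθ² = −r cosθ − r²(cos2θ)/√u − r⁴ sin²2θ/(4u^{3/2}),  u = L² − r² sin²θ = 0.583991 m².
Substituting r = 0.1541 m, L = 0.7677 m, θ = 151.6°: d²x/dθ² = +0.11832 m.
a = ω²·d²x/dθ² = (9.03)²·(+0.11832) = +9.6477 m/s²;  |a| = 9.6477 m/s².

9.65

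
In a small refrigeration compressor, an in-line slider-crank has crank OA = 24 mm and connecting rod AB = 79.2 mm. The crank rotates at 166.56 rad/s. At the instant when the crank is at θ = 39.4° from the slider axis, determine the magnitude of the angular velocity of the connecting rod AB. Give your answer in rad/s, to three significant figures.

ω = 166.6 rad/s
The rod makes angle φ with the slider axis where L sinφ = r sinθ; differentiating, L cosφ·φ̇ = r ω cosθ.
L cosφ = √(L² − r² sin²θ) = 0.077721 m.
|ω_rod| = r ω |cosθ| / √(L² − r² sin²θ) = 0.024·166.6·0.77273/0.077721 = 39.744 rad/s.

39.7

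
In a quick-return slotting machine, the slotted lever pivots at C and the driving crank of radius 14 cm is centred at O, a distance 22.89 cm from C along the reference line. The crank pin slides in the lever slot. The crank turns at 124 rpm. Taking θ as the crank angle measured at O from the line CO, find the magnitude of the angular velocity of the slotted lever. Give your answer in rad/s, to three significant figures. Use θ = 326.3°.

4.79

ω = 12.99 rad/s (from 124 rpm).
Crank pin A relative to C: A = (d + r cosθ, r sinθ); lever angle φ = atan2(r sinθ, d + r cosθ).
Differentiating tanφ: φ̇ = rω(d cosθ + r)/(d² + r² + 2dr cosθ).
d² + r² + 2dr cosθ = |CA|² = 0.125317 m²;  d cosθ + r = +0.33043 m.
|ω_lever| = |0.14·12.99·+0.33043| / 0.125317 = 4.7935 rad/s.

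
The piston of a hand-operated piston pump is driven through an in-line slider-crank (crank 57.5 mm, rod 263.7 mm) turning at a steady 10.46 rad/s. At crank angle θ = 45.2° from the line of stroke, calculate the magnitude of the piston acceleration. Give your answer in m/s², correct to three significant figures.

4.44

ω = 10.46 rad/s
x(θ) = r cosθ + √(L² − r² sin²θ); with ω constant, a = ω²·d²x/dθ².
d²x/dθ² = −r cosθ − r²(cos2θ)/√u − r⁴ sin²2θ/(4u^{3/2}),  u = L² − r² sin²θ = 0.067873 m².
Substituting r = 0.0575 m, L = 0.2637 m, θ = 45.2°: d²x/dθ² = -0.040582 m.
a = ω²·d²x/dθ² = (10.46)²·(-0.040582) = -4.4402 m/s²;  |a| = 4.4402 m/s².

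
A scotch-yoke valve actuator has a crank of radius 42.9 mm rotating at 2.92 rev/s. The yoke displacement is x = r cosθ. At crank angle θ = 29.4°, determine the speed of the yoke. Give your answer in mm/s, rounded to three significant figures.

386

ω = 18.35 rad/s (from 2.92 rev/s).
x = r cosθ ⇒ ẋ = −rω sinθ.
|v| = rω|sinθ| = 0.0429·18.35·|sin 29.4°| = 0.38638 m/s = 386.38 mm/s.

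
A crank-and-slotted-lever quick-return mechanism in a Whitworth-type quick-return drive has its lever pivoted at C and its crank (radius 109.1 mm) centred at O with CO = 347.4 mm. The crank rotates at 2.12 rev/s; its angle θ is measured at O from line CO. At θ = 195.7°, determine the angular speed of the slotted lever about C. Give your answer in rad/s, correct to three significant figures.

5.49

ω = 13.32 rad/s (from 2.12 rev/s).
Crank pin A relative to C: A = (d + r cosθ, r sinθ); lever angle φ = atan2(r sinθ, d + r cosθ).
Differentiating tanφ: φ̇ = rω(d cosθ + r)/(d² + r² + 2dr cosθ).
d² + r² + 2dr cosθ = |CA|² = 0.059615 m²;  d cosθ + r = -0.22534 m.
|ω_lever| = |0.1091·13.32·-0.22534| / 0.059615 = 5.4932 rad/s.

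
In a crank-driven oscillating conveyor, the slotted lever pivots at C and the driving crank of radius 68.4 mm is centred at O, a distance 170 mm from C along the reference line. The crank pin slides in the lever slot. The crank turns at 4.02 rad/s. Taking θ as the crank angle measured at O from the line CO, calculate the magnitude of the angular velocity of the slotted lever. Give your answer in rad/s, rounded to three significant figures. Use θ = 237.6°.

0.295

ω = 4.02 rad/s
Crank pin A relative to C: A = (d + r cosθ, r sinθ); lever angle φ = atan2(r sinθ, d + r cosθ).
Differentiating tanφ: φ̇ = rω(d cosθ + r)/(d² + r² + 2dr cosθ).
d² + r² + 2dr cosθ = |CA|² = 0.0211174 m²;  d cosθ + r = -0.022691 m.
|ω_lever| = |0.0684·4.02·-0.022691| / 0.0211174 = 0.29545 rad/s.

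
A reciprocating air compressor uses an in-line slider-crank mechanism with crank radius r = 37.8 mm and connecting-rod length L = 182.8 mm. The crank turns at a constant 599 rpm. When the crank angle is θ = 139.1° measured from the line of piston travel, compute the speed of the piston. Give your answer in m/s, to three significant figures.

1.31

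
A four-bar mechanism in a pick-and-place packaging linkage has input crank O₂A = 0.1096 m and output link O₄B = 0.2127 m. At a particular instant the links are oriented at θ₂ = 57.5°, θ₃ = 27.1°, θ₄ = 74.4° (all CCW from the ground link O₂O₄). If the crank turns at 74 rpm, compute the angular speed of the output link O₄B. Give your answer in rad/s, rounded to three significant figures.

2.75

ω₂ = 7.749 rad/s (from 74 rpm).
Differentiating the loop-closure r₂e^{iθ₂}+r₃e^{iθ₃}=r₁+r₄e^{iθ₄} gives r₂ω₂e^{iθ₂}+r₃ω₃e^{iθ₃}=r₄ω₄e^{iθ₄}.
Eliminating the other unknown: ω₄ = r₂ω₂ sin(θ₂−θ₃) / [r₄ sin(θ₄−θ₃)].
Numerator sine = +0.50603; denominator sine = +0.73491.
Result = 0.1096·7.749·(+0.50603) / (0.2127·(+0.73491)) = +2.7495 rad/s; magnitude 2.7495 rad/s.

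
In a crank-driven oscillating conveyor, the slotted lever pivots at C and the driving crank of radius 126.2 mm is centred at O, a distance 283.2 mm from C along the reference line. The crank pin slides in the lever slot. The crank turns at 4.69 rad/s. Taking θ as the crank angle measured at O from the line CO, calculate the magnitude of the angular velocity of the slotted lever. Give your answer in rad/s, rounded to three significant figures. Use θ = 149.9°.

2.05

ω = 4.69 rad/s
Crank pin A relative to C: A = (d + r cosθ, r sinθ); lever angle φ = atan2(r sinθ, d + r cosθ).
Differentiating tanφ: φ̇ = rω(d cosθ + r)/(d² + r² + 2dr cosθ).
d² + r² + 2dr cosθ = |CA|² = 0.0342879 m²;  d cosθ + r = -0.11881 m.
|ω_lever| = |0.1262·4.69·-0.11881| / 0.0342879 = 2.0509 rad/s.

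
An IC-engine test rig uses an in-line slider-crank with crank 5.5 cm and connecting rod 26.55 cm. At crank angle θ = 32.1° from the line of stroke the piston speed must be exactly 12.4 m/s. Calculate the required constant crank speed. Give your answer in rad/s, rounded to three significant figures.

361

For an in-line slider-crank, |v_piston| = rω|sinθ|·[1 + r cosθ/√(L² − r² sin²θ)].
With r = 0.055 m, L = 0.2655 m, θ = 32.1°: the bracketed kinematic factor |dx/dθ| = 0.034387 m.
ω = v/|dx/dθ| = 12.4/0.034387 = 360.6 rad/s.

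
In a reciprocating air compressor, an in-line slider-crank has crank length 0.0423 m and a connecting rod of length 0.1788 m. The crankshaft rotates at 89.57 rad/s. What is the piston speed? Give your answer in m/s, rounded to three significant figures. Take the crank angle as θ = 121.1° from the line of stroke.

ω = 89.57 rad/s
For an in-line slider-crank, x = r cosθ + √(L² − r² sin²θ), so v = −rω sinθ·[1 + r cosθ/√(L² − r² sin²θ)].
With r = 0.0423 m, L = 0.1788 m, θ = 121.1°: √(L² − r² sin²θ) = 0.17509 m.
v = −0.0423·89.57·0.85627·[1 + 0.0423·-0.51653/0.17509] = -2.8394 m/s.
|v| = 2.8394 m/s.

2.84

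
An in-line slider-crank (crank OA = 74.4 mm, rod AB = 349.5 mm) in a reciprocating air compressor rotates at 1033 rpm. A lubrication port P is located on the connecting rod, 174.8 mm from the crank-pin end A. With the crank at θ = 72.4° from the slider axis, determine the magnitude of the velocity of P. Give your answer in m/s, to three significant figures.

ω = 108.2 rad/s.  Crank-pin speed |V_A| = rω = 8.0483 m/s, perpendicular to OA.
Rod angle: sinφ = −(r/L) sinθ ⇒ φ = -11.707°; ω_rod = −rω cosθ/√(L²−r²sin²θ) = -7.1109 rad/s.
V_P = V_A + ω_rod × AP, with AP = 0.1748 m along the rod.
Components: V_Px = −rω sinθ − a·ω_rod·sinφ = -7.9237 m/s;  V_Py = rω cosθ + a·ω_rod·cosφ = +1.2164 m/s.
|V_P| = √(V_Px² + V_Py²) = 8.0166 m/s.

8.02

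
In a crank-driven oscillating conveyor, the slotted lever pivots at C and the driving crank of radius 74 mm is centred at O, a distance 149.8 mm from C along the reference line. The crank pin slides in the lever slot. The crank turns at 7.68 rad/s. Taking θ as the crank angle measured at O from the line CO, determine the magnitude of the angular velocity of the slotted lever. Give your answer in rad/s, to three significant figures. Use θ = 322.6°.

ω = 7.68 rad/s
Crank pin A relative to C: A = (d + r cosθ, r sinθ); lever angle φ = atan2(r sinθ, d + r cosθ).
Differentiating tanφ: φ̇ = rω(d cosθ + r)/(d² + r² + 2dr cosθ).
d² + r² + 2dr cosθ = |CA|² = 0.0455285 m²;  d cosθ + r = +0.193 m.
|ω_lever| = |0.074·7.68·+0.193| / 0.0455285 = 2.4092 rad/s.

2.41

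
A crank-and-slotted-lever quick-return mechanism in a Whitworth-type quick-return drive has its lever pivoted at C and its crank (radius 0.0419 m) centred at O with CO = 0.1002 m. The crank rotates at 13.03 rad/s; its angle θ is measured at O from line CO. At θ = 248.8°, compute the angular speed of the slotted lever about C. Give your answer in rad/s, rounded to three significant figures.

ω = 13.03 rad/s
Crank pin A relative to C: A = (d + r cosθ, r sinθ); lever angle φ = atan2(r sinθ, d + r cosθ).
Differentiating tanφ: φ̇ = rω(d cosθ + r)/(d² + r² + 2dr cosθ).
d² + r² + 2dr cosθ = |CA|² = 0.00875918 m²;  d cosθ + r = +0.0056652 m.
|ω_lever| = |0.0419·13.03·+0.0056652| / 0.00875918 = 0.35311 rad/s.

0.353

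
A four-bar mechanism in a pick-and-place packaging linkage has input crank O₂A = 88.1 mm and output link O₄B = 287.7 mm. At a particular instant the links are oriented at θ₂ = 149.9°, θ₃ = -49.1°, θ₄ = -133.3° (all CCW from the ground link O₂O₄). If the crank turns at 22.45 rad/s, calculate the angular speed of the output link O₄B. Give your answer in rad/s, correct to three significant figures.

ω₂ = 22.45 rad/s
Differentiating the loop-closure r₂e^{iθ₂}+r₃e^{iθ₃}=r₁+r₄e^{iθ₄} gives r₂ω₂e^{iθ₂}+r₃ω₃e^{iθ₃}=r₄ω₄e^{iθ₄}.
Eliminating the other unknown: ω₄ = r₂ω₂ sin(θ₂−θ₃) / [r₄ sin(θ₄−θ₃)].
Numerator sine = -0.32557; denominator sine = -0.99488.
Result = 0.0881·22.45·(-0.32557) / (0.2877·(-0.99488)) = +2.2497 rad/s; magnitude 2.2497 rad/s.

2.25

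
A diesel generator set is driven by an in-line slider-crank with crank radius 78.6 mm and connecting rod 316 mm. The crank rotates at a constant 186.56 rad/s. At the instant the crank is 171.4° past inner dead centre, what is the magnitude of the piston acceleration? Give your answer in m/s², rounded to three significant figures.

2050

ω = 186.6 rad/s
x(θ) = r cosθ + √(L² − r² sin²θ); with ω constant, a = ω²·d²x/dθ².
d²x/dθ² = −r cosθ − r²(cos2θ)/√u − r⁴ sin²2θ/(4u^{3/2}),  u = L² − r² sin²θ = 0.0997179 m².
Substituting r = 0.0786 m, L = 0.316 m, θ = 171.4°: d²x/dθ² = +0.059001 m.
a = ω²·d²x/dθ² = (186.6)²·(+0.059001) = +2053.5 m/s²;  |a| = 2053.5 m/s².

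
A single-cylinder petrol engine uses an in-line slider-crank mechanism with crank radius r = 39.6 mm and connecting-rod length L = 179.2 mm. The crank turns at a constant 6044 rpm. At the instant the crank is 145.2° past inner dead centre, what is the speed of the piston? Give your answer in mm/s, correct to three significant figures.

ω = 2π·6044/60 = 632.9 rad/s
For an in-line slider-crank, x = r cosθ + √(L² − r² sin²θ), so v = −rω sinθ·[1 + r cosθ/√(L² − r² sin²θ)].
With r = 0.0396 m, L = 0.1792 m, θ = 145.2°: √(L² − r² sin²θ) = 0.17777 m.
v = −0.0396·632.9·0.57071·[1 + 0.0396·-0.82115/0.17777] = -11.688 m/s.
|v| = 11.688 m/s = 11688 mm/s.

11700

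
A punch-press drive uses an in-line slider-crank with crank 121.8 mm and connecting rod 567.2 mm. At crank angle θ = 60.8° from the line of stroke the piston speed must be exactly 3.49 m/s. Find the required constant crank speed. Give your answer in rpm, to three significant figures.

283

For an in-line slider-crank, |v_piston| = rω|sinθ|·[1 + r cosθ/√(L² − r² sin²θ)].
With r = 0.1218 m, L = 0.5672 m, θ = 60.8°: the bracketed kinematic factor |dx/dθ| = 0.11766 m.
ω = v/|dx/dθ| = 3.49/0.11766 = 29.661 rad/s.
N = 60ω/(2π) = 283.25 rpm.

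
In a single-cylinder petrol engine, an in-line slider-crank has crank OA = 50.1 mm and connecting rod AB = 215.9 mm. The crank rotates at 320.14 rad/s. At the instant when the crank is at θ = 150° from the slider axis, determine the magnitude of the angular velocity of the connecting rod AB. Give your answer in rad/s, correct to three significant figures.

ω = 320.1 rad/s
The rod makes angle φ with the slider axis where L sinφ = r sinθ; differentiating, L cosφ·φ̇ = r ω cosθ.
L cosφ = √(L² − r² sin²θ) = 0.21444 m.
|ω_rod| = r ω |cosθ| / √(L² − r² sin²θ) = 0.0501·320.1·0.86603/0.21444 = 64.774 rad/s.

64.8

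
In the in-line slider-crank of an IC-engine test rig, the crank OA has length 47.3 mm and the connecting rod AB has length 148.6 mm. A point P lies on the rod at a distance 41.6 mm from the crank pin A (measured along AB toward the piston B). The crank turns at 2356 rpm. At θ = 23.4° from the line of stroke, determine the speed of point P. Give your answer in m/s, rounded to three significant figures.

9.20

ω = 246.7 rad/s.  Crank-pin speed |V_A| = rω = 11.67 m/s, perpendicular to OA.
Rod angle: sinφ = −(r/L) sinθ ⇒ φ = -7.262°; ω_rod = −rω cosθ/√(L²−r²sin²θ) = -72.656 rad/s.
V_P = V_A + ω_rod × AP, with AP = 0.0416 m along the rod.
Components: V_Px = −rω sinθ − a·ω_rod·sinφ = -5.0167 m/s;  V_Py = rω cosθ + a·ω_rod·cosφ = +7.7118 m/s.
|V_P| = √(V_Px² + V_Py²) = 9.2 m/s.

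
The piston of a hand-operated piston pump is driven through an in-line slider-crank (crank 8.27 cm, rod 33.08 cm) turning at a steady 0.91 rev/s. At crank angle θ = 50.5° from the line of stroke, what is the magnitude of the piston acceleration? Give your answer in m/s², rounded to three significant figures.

ω = 2π·0.91 = 5.718 rad/s
x(θ) = r cosθ + √(L² − r² sin²θ); with ω constant, a = ω²·d²x/dθ².
d²x/dθ² = −r cosθ − r²(cos2θ)/√u − r⁴ sin²2θ/(4u^{3/2}),  u = L² − r² sin²θ = 0.105356 m².
Substituting r = 0.0827 m, L = 0.3308 m, θ = 50.5°: d²x/dθ² = -0.048913 m.
a = ω²·d²x/dθ² = (5.718)²·(-0.048913) = -1.5991 m/s²;  |a| = 1.5991 m/s².

1.60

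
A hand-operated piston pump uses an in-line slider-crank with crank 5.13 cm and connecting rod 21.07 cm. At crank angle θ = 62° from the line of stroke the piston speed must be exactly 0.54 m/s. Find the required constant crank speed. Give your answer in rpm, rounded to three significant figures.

For an in-line slider-crank, |v_piston| = rω|sinθ|·[1 + r cosθ/√(L² − r² sin²θ)].
With r = 0.0513 m, L = 0.2107 m, θ = 62°: the bracketed kinematic factor |dx/dθ| = 0.050597 m.
ω = v/|dx/dθ| = 0.54/0.050597 = 10.673 rad/s.
N = 60ω/(2π) = 101.92 rpm.

102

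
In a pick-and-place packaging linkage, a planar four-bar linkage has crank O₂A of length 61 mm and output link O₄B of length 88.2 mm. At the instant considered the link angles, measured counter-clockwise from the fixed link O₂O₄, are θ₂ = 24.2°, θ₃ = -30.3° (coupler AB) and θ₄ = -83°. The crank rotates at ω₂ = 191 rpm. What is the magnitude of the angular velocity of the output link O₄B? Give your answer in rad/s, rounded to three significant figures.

14.2

ω₂ = 20 rad/s (from 191 rpm).
Differentiating the loop-closure r₂e^{iθ₂}+r₃e^{iθ₃}=r₁+r₄e^{iθ₄} gives r₂ω₂e^{iθ₂}+r₃ω₃e^{iθ₃}=r₄ω₄e^{iθ₄}.
Eliminating the other unknown: ω₄ = r₂ω₂ sin(θ₂−θ₃) / [r₄ sin(θ₄−θ₃)].
Numerator sine = +0.81412; denominator sine = -0.79547.
Result = 0.061·20·(+0.81412) / (0.0882·(-0.79547)) = -14.157 rad/s; magnitude 14.157 rad/s.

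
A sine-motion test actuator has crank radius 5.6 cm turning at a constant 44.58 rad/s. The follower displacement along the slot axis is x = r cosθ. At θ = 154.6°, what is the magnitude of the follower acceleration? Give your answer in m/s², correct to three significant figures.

ω = 44.58 rad/s
x = r cosθ ⇒ ẍ = −rω² cosθ (ω constant).
|a| = rω²|cosθ| = 0.056·(44.58)²·|cos 154.6°| = 100.53 m/s².

101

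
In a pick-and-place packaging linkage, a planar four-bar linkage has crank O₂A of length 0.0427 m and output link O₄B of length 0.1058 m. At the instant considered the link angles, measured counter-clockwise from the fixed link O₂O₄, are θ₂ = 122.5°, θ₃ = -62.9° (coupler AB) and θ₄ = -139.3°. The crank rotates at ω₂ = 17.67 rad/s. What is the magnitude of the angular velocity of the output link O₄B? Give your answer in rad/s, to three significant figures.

0.690

ω₂ = 17.67 rad/s
Differentiating the loop-closure r₂e^{iθ₂}+r₃e^{iθ₃}=r₁+r₄e^{iθ₄} gives r₂ω₂e^{iθ₂}+r₃ω₃e^{iθ₃}=r₄ω₄e^{iθ₄}.
Eliminating the other unknown: ω₄ = r₂ω₂ sin(θ₂−θ₃) / [r₄ sin(θ₄−θ₃)].
Numerator sine = -0.09411; denominator sine = -0.97196.
Result = 0.0427·17.67·(-0.09411) / (0.1058·(-0.97196)) = +0.69049 rad/s; magnitude 0.69049 rad/s.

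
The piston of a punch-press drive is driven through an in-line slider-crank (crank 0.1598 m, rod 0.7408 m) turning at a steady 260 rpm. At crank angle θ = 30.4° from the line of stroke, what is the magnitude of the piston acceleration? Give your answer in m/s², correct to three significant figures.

115

ω = 2π·260/60 = 27.23 rad/s
x(θ) = r cosθ + √(L² − r² sin²θ); with ω constant, a = ω²·d²x/dθ².
d²x/dθ² = −r cosθ − r²(cos2θ)/√u − r⁴ sin²2θ/(4u^{3/2}),  u = L² − r² sin²θ = 0.542246 m².
Substituting r = 0.1598 m, L = 0.7408 m, θ = 30.4°: d²x/dθ² = -0.15506 m.
a = ω²·d²x/dθ² = (27.23)²·(-0.15506) = -114.95 m/s²;  |a| = 114.95 m/s².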